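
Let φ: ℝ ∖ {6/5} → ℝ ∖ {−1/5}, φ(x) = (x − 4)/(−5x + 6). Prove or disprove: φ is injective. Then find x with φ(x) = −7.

19/17

Suppose φ(a) = φ(b). Cross-multiplying: (a − 4)(−5b + 6) = (b − 4)(−5a + 6).
Expanding both sides and cancelling the symmetric terms leaves −14·(a − b) = 0. Since −14 ≠ 0, a = b. Therefore φ is injective.
Solving φ(x) = −7: cross-multiplying gives x − 4 = −7(−5x + 6), which rearranges to −34x = −38, so x = 19/17.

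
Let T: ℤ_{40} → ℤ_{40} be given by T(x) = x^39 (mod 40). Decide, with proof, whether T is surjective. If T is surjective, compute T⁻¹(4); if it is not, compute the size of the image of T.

25

T(0) = 0^39 = 0.
T(10): Repeated squaring mod 40: 10^1 ≡ 10, 10^2 ≡ 10² = 100 ≡ 20, 10^4 ≡ 20² = 400 ≡ 0, 10^8 ≡ 0² = 0, 10^16 ≡ 0² = 0, 10^32 ≡ 0² = 0. Since 39 = 32 + 4 + 2 + 1, 10^39 ≡ 0·0·20·10: 0·0 = 0, then 0·20 = 0, then 0·10 = 0. So 10^39 ≡ 0 (mod 40).
So T(0) = T(10) = 0 while 0 ≠ 10, hence T is not injective.
A non-injective map from the 40-element set ℤ_{40} to itself takes at most 39 distinct values, so it cannot be surjective. Therefore T is not surjective.
Since T is not surjective, we determine |image(T)|. Computing x^39 mod 40 for each x (by repeated squaring, reducing mod 40 at every step), the values T(0), T(1), …, T(39) are: 0, 1, 8, 27, 24, 5, 16, 23, 32, 9, 0, 11, 8, 37, 24, 15, 16, 33, 32, 19, 0, 21, 8, 7, 24, 25, 16, 3, 32, 29, 0, 31, 8, 17, 24, 35, 16, 13, 32, 39.
The distinct values are {0, 1, 3, 5, 7, 8, 9, 11, 13, 15, 16, 17, 19, 21, 23, 24, 25, 27, 29, 31, 32, 33, 35, 37, 39}; there are 25 of them.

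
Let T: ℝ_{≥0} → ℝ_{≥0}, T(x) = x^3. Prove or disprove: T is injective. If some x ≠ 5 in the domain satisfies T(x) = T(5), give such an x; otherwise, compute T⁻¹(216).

On ℝ_{≥0}, x ↦ x^3 is strictly increasing, so T(a) = T(b) forces a = b. So T is injective.
Since x ↦ x^3 is strictly increasing on ℝ_{≥0}, it is injective there, so no x ≠ 5 in the domain has T(x) = T(5). We therefore compute T⁻¹(216) = 216^{1/3} = 6 (indeed 6^3 = 216).

6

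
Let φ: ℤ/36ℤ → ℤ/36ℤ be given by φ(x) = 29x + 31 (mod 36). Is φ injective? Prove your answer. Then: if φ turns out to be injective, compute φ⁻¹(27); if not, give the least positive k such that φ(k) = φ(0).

16

If φ(u) = φ(v), then 29u ≡ 29v (mod 36). Because gcd(29, 36) = 1, we may cancel 29 to get u ≡ v (mod 36).
So φ is injective.
We now compute 29⁻¹ mod 36 explicitly. Euclid's algorithm: 36 = 1·29 + 7, 29 = 4·7 + 1; back-substituting gives 1 = 5·29 − 4·36, so 29⁻¹ ≡ 5 (mod 36).
Since φ is injective, we compute φ⁻¹(27): solve 29x + 31 ≡ 27 (mod 36), i.e. 29x ≡ 32 (mod 36).
Multiplying by 29⁻¹ = 5 gives x ≡ 5·32 = 160 = 4·36 + 16 ≡ 16 (mod 36).
Check: φ(16) = 29·16 + 31 = 495 = 13·36 + 27 ≡ 27 (mod 36).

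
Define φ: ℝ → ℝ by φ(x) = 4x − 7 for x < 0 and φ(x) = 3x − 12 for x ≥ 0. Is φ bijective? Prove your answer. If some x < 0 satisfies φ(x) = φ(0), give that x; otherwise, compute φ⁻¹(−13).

Both pieces are strictly increasing (slopes 4 and 3), so each is injective on its own interval.
The left piece maps (−∞, 0) onto (−∞, −7); the right piece maps [0, ∞) onto [−12, ∞).
These images overlap. In particular φ(0) = −12 (right piece), and solving 4x − 7 = −12 on the left piece gives x = −5/4 < 0.
So φ(−5/4) = φ(0) with −5/4 ≠ 0, and φ is not injective, hence not bijective. This x = −5/4 is the requested value below 0.

-5/4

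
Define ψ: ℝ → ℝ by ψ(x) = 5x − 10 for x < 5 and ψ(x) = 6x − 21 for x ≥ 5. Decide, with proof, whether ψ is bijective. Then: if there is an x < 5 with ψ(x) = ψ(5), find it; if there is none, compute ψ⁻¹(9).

Both pieces are strictly increasing (slopes 5 and 6), so each is injective on its own interval.
The left piece maps (−∞, 5) onto (−∞, 15); the right piece maps [5, ∞) onto [9, ∞).
These images overlap. In particular ψ(5) = 9 (right piece), and solving 5x − 10 = 9 on the left piece gives x = 19/5 < 5.
So ψ(19/5) = ψ(5) with 19/5 ≠ 5, and ψ is not injective, hence not bijective. This x = 19/5 is the requested value below 5.

19/5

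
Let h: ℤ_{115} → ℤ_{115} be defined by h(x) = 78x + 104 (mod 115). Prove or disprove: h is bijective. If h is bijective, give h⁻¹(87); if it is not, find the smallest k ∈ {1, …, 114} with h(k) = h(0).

If h(u) = h(v), then 78u ≡ 78v (mod 115). Because gcd(78, 115) = 1, we may cancel 78 to get u ≡ v (mod 115).
We now compute 78⁻¹ mod 115 explicitly. Euclid's algorithm: 115 = 1·78 + 37, 78 = 2·37 + 4, 37 = 9·4 + 1; back-substituting gives 1 = 87·78 − 59·115, so 78⁻¹ ≡ 87 (mod 115).
Then y ↦ 87(y − 104) is a two-sided inverse to h, so every y ∈ ℤ_{115} has a preimage.
So h is bijective.
Since h is bijective, we compute h⁻¹(87): solve 78x + 104 ≡ 87 (mod 115), i.e. 78x ≡ 98 (mod 115).
Multiplying by 78⁻¹ = 87 gives x ≡ 87·98 = 8526 = 74·115 + 16 ≡ 16 (mod 115).
Check: h(16) = 78·16 + 104 = 1352 = 11·115 + 87 ≡ 87 (mod 115).

16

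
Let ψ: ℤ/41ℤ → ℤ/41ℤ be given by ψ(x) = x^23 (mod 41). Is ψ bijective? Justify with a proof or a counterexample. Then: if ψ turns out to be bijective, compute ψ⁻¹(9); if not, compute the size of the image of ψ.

Since 41 is prime, the nonzero elements of ℤ/41ℤ form a cyclic group of order 40.
As gcd(23, 40) = 1, raising to the 23rd power is a bijection on this group: if x_1^23 ≡ x_2^23 then (x_1x_2^{−1})^23 = 1, and the only element of order dividing gcd(23, 40) = 1 is 1, so x_1 = x_2.
With ψ(0) = 0 this makes ψ injective on all of ℤ/41ℤ, hence bijective (finite equal-size domain and codomain). In particular ψ is bijective.
Since ψ is bijective, we find the preimage of 9. The inverse of x ↦ x^23 on (ℤ/41ℤ)^× is x ↦ x^7, because 23·7 = 161 = 4·40 + 1 ≡ 1 (mod 40) and x^{40} = 1 for x ≠ 0 (Fermat). So ψ⁻¹(9) = 9^7 mod 41.
Repeated squaring mod 41: 9^1 ≡ 9, 9^2 ≡ 9² = 81 ≡ 40, 9^4 ≡ 40² = 1600 ≡ 1. Since 7 = 4 + 2 + 1, 9^7 ≡ 1·40·9: 1·40 = 40, then 40·9 = 360 ≡ 32. So 9^7 ≡ 32 (mod 41).
Hence ψ⁻¹(9) = 32.

32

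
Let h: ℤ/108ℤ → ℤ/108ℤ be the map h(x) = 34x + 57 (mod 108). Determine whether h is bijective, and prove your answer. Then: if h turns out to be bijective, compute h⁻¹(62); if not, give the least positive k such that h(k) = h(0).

We have gcd(34, 108) = 2 > 1. Taking x_1 = 0 and x_2 = 54: h(0) = 57 and h(54) = 34·54 + 57 = 1893 ≡ 57 (mod 108).
So h(0) = h(54) while 0 ≠ 54, thus h is not injective, hence not bijective.
Since h is not bijective, we find the least positive k with h(k) = h(0): this means 34k ≡ 0 (mod 108), i.e. 108 ∣ 34k. Since gcd(34, 108) = 2, dividing through by 2 this holds exactly when 54 ∣ 17k, and as gcd(17, 54) = 1, exactly when 54 ∣ k.
The smallest positive such k is 54.

54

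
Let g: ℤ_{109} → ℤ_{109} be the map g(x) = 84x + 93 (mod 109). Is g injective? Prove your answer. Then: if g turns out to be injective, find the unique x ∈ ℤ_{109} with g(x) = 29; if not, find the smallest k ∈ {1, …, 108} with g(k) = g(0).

By definition, g is injective when g(x_1) = g(x_2) forces x_1 = x_2.
If g(x_1) = g(x_2), then 84x_1 ≡ 84x_2 (mod 109). Because gcd(84, 109) = 1, we may cancel 84 to get x_1 ≡ x_2 (mod 109).
Thus g is injective.
We now compute 84⁻¹ mod 109 explicitly. Euclid's algorithm: 109 = 1·84 + 25, 84 = 3·25 + 9, 25 = 2·9 + 7, 9 = 1·7 + 2, 7 = 3·2 + 1; back-substituting gives 1 = 61·84 − 47·109, so 84⁻¹ ≡ 61 (mod 109).
Since g is injective, we compute g⁻¹(29): solve 84x + 93 ≡ 29 (mod 109), i.e. 84x ≡ 45 (mod 109).
Multiplying by 84⁻¹ = 61 gives x ≡ 61·45 = 2745 = 25·109 + 20 ≡ 20 (mod 109).
Check: g(20) = 84·20 + 93 = 1773 = 16·109 + 29 ≡ 29 (mod 109).

20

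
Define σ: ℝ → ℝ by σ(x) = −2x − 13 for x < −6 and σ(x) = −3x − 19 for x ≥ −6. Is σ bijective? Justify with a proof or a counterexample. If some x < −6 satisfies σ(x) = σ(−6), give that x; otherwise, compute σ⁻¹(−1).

-6

Both pieces are strictly decreasing (slopes −2 and −3), so each is injective on its own interval.
The left piece maps (−∞, −6) onto (−1, ∞); the right piece maps [−6, ∞) onto (−∞, −1].
Since −1 = −1, the images partition ℝ: σ is injective and surjective, hence bijective.
Because the two images are disjoint, no x < −6 has σ(x) = σ(−6), so we compute σ⁻¹(−1): −1 lies in (−∞, −1], so solve −3x − 19 = −1: x = (−1 + 19)/(−3) = −6.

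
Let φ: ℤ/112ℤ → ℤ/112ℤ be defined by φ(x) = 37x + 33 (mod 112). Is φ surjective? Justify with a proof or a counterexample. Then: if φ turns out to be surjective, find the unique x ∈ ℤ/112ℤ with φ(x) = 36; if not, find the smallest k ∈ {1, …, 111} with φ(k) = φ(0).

103

Recall: φ is surjective if every y in the codomain equals φ(x) for some x in the domain.
Since gcd(37, 112) = 1, 37 is invertible modulo 112. Euclid's algorithm: 112 = 3·37 + 1; back-substituting gives 1 = 109·37 − 36·112, so 37⁻¹ ≡ 109 (mod 112).
Then y ↦ 109(y − 33) is a two-sided inverse to φ, so every y ∈ ℤ/112ℤ has a preimage.
So φ is surjective.
Since φ is surjective, we compute φ⁻¹(36): solve 37x + 33 ≡ 36 (mod 112), i.e. 37x ≡ 3 (mod 112).
Multiplying by 37⁻¹ = 109 gives x ≡ 109·3 = 327 = 2·112 + 103 ≡ 103 (mod 112).
Check: φ(103) = 37·103 + 33 = 3844 = 34·112 + 36 ≡ 36 (mod 112).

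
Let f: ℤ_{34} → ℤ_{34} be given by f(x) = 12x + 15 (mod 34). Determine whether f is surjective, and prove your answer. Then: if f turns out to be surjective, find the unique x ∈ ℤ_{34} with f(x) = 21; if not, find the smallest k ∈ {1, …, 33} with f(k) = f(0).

17

Recall: f is surjective if every y in the codomain equals f(x) for some x in the domain.
Since gcd(12, 34) = 2, we have 12x ≡ 0 (mod 2) for all x, so f(x) ≡ 1 (mod 2).
But 0 ≢ 1 (mod 2), so 0 ∈ ℤ_{34} has no preimage. Thus f is not surjective.
Since f is not surjective, we find the least positive k with f(k) = f(0): this means 12k ≡ 0 (mod 34), i.e. 34 ∣ 12k. Since gcd(12, 34) = 2, dividing through by 2 this holds exactly when 17 ∣ 6k, and as gcd(6, 17) = 1, exactly when 17 ∣ k.
The smallest positive such k is 17.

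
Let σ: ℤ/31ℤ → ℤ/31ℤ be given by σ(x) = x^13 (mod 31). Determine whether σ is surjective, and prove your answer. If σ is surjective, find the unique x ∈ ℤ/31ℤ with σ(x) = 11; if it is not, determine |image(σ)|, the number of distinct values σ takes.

Since 31 is prime, the nonzero elements of ℤ/31ℤ form a cyclic group of order 30.
As gcd(13, 30) = 1, raising to the 13th power is a bijection on this group: if s^13 ≡ t^13 then (st^{−1})^13 = 1, and the only element of order dividing gcd(13, 30) = 1 is 1, so s = t.
With σ(0) = 0 this makes σ injective on all of ℤ/31ℤ, hence bijective (finite equal-size domain and codomain). In particular σ is surjective.
Since σ is surjective, we find the preimage of 11. The inverse of x ↦ x^13 on (ℤ/31ℤ)^× is x ↦ x^7, because 13·7 = 91 = 3·30 + 1 ≡ 1 (mod 30) and x^{30} = 1 for x ≠ 0 (Fermat). So σ⁻¹(11) = 11^7 mod 31.
Repeated squaring mod 31: 11^1 ≡ 11, 11^2 ≡ 11² = 121 ≡ 28, 11^4 ≡ 28² = 784 ≡ 9. Since 7 = 4 + 2 + 1, 11^7 ≡ 9·28·11: 9·28 = 252 ≡ 4, then 4·11 = 44 ≡ 13. So 11^7 ≡ 13 (mod 31).
Hence σ⁻¹(11) = 13.

13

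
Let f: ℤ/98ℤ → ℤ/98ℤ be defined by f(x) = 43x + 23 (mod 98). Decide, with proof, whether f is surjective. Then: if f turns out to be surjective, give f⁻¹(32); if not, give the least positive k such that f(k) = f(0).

Since gcd(43, 98) = 1, 43 is invertible modulo 98. Euclid's algorithm: 98 = 2·43 + 12, 43 = 3·12 + 7, 12 = 1·7 + 5, 7 = 1·5 + 2, 5 = 2·2 + 1; back-substituting gives 1 = 57·43 − 25·98, so 43⁻¹ ≡ 57 (mod 98).
Then y ↦ 57(y − 23) is a two-sided inverse to f, so every y ∈ ℤ/98ℤ has a preimage.
Hence f is surjective.
Since f is surjective, we find f⁻¹(32): we need 43x ≡ 32 − 23 ≡ 9 (mod 98). Using 43⁻¹ = 57: x ≡ 57·9 = 513 = 5·98 + 23, so x = 23.
Check: f(23) = 43·23 + 23 = 1012 = 10·98 + 32 ≡ 32 (mod 98).

23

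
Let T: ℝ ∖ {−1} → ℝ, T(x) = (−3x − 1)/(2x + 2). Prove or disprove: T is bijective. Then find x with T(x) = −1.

If T(x) = −3/2, cross-multiplying gives 2(−3x − 1) = −3(2x + 2), which simplifies to −2 = −6 — false.  So −3/2 has no preimage and T is not surjective.
So T is not bijective.
Solving T(x) = −1: cross-multiplying gives −3x − 1 = −1(2x + 2), which rearranges to −1x = −1, so x = 1.

1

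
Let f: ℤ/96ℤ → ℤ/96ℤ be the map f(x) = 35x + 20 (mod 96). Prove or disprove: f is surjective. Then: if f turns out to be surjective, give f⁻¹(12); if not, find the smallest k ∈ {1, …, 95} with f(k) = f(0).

By definition, f is surjective if every y in the codomain equals f(x) for some x in the domain.
Since gcd(35, 96) = 1, 35 is invertible modulo 96. Euclid's algorithm: 96 = 2·35 + 26, 35 = 1·26 + 9, 26 = 2·9 + 8, 9 = 1·8 + 1; back-substituting gives 1 = 11·35 − 4·96, so 35⁻¹ ≡ 11 (mod 96).
Then y ↦ 11(y − 20) is a two-sided inverse to f, so every y ∈ ℤ/96ℤ has a preimage.
Hence f is surjective.
Since f is surjective, we find f⁻¹(12): we need 35x ≡ 12 − 20 ≡ 88 (mod 96). Using 35⁻¹ = 11: x ≡ 11·88 = 968 = 10·96 + 8, so x = 8.
Check: f(8) = 35·8 + 20 = 300 = 3·96 + 12 ≡ 12 (mod 96).

8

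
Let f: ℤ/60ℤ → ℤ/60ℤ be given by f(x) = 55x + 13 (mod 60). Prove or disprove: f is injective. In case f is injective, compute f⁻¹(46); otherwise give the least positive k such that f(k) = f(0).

We have gcd(55, 60) = 5 > 1. Taking x_1 = 0 and x_2 = 12: f(0) = 13 and f(12) = 55·12 + 13 = 673 ≡ 13 (mod 60).
So f(0) = f(12) while 0 ≠ 12, hence f is not injective.
Since f is not injective, we find the least positive k with f(k) = f(0): this means 55k ≡ 0 (mod 60), i.e. 60 ∣ 55k. Since gcd(55, 60) = 5, dividing through by 5 this holds exactly when 12 ∣ 11k, and as gcd(11, 12) = 1, exactly when 12 ∣ k.
The smallest positive such k is 12.

12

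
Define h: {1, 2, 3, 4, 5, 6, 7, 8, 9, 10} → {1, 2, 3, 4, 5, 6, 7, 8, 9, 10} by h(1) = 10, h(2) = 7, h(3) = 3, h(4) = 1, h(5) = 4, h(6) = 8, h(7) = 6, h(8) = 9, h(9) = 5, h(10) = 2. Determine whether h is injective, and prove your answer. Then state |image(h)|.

The values h(1), …, h(10) are 10, 7, 3, 1, 4, 8, 6, 9, 5, 2 — all distinct.
So h(u) = h(v) only when u = v, and h is injective.
The image of h is {1, 2, 3, 4, 5, 6, 7, 8, 9, 10}, which has 10 elements.

10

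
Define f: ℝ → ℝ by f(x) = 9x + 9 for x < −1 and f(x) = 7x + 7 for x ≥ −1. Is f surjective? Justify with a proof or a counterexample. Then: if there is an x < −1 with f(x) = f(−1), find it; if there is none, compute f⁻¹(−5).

-14/9

Both pieces are strictly increasing (slopes 9 and 7), so each is injective on its own interval.
The left piece maps (−∞, −1) onto (−∞, 0); the right piece maps [−1, ∞) onto [0, ∞).
These images together cover ℝ, so f is surjective.
Because the two images are disjoint, no x < −1 has f(x) = f(−1), so we compute f⁻¹(−5): −5 lies in (−∞, 0), so solve 9x + 9 = −5: x = (−5 − 9)/9 = −14/9.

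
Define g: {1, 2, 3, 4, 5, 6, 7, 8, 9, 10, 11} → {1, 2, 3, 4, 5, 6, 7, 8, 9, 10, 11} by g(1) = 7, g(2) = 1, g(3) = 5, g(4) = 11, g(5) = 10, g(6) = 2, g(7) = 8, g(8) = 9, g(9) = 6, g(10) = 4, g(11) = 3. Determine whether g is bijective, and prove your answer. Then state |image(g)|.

The values 7, 1, 5, 11, 10, 2, 8, 9, 6, 4, 3 are a permutation of {1, 2, 3, 4, 5, 6, 7, 8, 9, 10, 11}: each element appears exactly once.
So g is injective and surjective, hence bijective.
The image of g is {1, 2, 3, 4, 5, 6, 7, 8, 9, 10, 11}, which has 11 elements.

11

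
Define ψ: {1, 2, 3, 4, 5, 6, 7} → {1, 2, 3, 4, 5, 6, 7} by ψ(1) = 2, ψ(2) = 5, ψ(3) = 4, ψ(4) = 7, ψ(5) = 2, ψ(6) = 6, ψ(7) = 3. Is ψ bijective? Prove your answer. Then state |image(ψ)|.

ψ(1) = 2 = ψ(5) with 1 ≠ 5, so ψ is not injective, hence not bijective.
The image of ψ is {2, 3, 4, 5, 6, 7}, which has 6 elements.

6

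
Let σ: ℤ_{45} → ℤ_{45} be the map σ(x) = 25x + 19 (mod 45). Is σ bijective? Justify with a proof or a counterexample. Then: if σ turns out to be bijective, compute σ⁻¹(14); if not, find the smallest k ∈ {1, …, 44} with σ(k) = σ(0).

We have gcd(25, 45) = 5 > 1. Taking s = 0 and t = 9: σ(0) = 19 and σ(9) = 25·9 + 19 = 244 ≡ 19 (mod 45).
So σ(0) = σ(9) while 0 ≠ 9, hence σ is not injective, hence not bijective.
Since σ is not bijective, we find the least positive k with σ(k) = σ(0): this means 25k ≡ 0 (mod 45), i.e. 45 ∣ 25k. Since gcd(25, 45) = 5, dividing through by 5 this holds exactly when 9 ∣ 5k, and as gcd(5, 9) = 1, exactly when 9 ∣ k.
The smallest positive such k is 9.

9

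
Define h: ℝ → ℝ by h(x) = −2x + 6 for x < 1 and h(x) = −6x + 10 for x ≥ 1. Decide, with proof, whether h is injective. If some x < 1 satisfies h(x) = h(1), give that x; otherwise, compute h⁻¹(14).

-4

Both pieces are strictly decreasing (slopes −2 and −6), so each is injective on its own interval.
The left piece maps (−∞, 1) onto (4, ∞); the right piece maps [1, ∞) onto (−∞, 4].
These images are disjoint, so no value is attained by both pieces. Hence h is injective.
Because the two images are disjoint, no x < 1 has h(x) = h(1), so we compute h⁻¹(14): 14 lies in (4, ∞), so solve −2x + 6 = 14: x = (14 − 6)/(−2) = −4.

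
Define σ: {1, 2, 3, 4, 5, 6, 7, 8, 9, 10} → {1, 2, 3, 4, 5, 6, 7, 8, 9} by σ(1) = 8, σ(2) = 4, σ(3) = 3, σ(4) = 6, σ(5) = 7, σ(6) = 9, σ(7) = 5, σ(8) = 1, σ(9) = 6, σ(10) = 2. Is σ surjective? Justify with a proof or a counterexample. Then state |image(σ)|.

9

Every element of the codomain has a preimage: 1 = σ(8), 2 = σ(10), 3 = σ(3), 4 = σ(2), 5 = σ(7), 6 = σ(4), 7 = σ(5), 8 = σ(1), 9 = σ(6).
So σ is surjective.
The image of σ is {1, 2, 3, 4, 5, 6, 7, 8, 9}, which has 9 elements.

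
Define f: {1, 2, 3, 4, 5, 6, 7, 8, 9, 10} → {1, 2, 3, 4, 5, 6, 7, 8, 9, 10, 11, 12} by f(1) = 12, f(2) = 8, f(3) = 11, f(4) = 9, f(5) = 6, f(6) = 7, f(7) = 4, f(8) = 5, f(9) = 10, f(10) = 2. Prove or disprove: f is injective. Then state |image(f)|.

10

The values f(1), …, f(10) are 12, 8, 11, 9, 6, 7, 4, 5, 10, 2 — all distinct.
So f(u) = f(v) only when u = v, and f is injective.
The image of f is {2, 4, 5, 6, 7, 8, 9, 10, 11, 12}, which has 10 elements.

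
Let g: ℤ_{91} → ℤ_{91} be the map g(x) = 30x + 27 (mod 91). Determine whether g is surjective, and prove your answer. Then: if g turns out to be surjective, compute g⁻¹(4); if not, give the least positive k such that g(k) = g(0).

69

Since gcd(30, 91) = 1, 30 is invertible modulo 91. Euclid's algorithm: 91 = 3·30 + 1; back-substituting gives 1 = 88·30 − 29·91, so 30⁻¹ ≡ 88 (mod 91).
For any y ∈ ℤ_{91}, x = 88(y − 27) mod 91 satisfies g(x) = 30·88(y − 27) + 27 ≡ y (since 30·88 ≡ 1 mod 91). So every y has a preimage.
Therefore g is surjective.
Since g is surjective, we find g⁻¹(4): we need 30x ≡ 4 − 27 ≡ 68 (mod 91). Using 30⁻¹ = 88: x ≡ 88·68 = 5984 = 65·91 + 69, so x = 69.
Check: g(69) = 30·69 + 27 = 2097 = 23·91 + 4 ≡ 4 (mod 91).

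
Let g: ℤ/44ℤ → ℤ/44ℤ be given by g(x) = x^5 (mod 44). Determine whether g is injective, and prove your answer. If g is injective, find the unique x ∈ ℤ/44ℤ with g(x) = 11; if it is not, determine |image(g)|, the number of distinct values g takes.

g(1) = 1^5 = 1.
g(5): Repeated squaring mod 44: 5^1 ≡ 5, 5^2 ≡ 5² = 25, 5^4 ≡ 25² = 625 ≡ 9. Since 5 = 4 + 1, 5^5 ≡ 9·5: 9·5 = 45 ≡ 1. So 5^5 ≡ 1 (mod 44).
So g(1) = g(5) = 1 while 1 ≠ 5, so g is not injective.
Since g is not injective, we determine |image(g)|. Computing x^5 mod 44 for each x (by repeated squaring, reducing mod 44 at every step), the values g(0), g(1), …, g(43) are: 0, 1, 32, 23, 12, 1, 32, 43, 32, 1, 32, 11, 12, 21, 12, 23, 12, 21, 32, 43, 12, 21, 0, 23, 32, 1, 12, 23, 32, 21, 32, 23, 32, 33, 12, 43, 12, 1, 12, 43, 32, 21, 12, 43.
The distinct values are {0, 1, 11, 12, 21, 23, 32, 33, 43}; there are 9 of them.

9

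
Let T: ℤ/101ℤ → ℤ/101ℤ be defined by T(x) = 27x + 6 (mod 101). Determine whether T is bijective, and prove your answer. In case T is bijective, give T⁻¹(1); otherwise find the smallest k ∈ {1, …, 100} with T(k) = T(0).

26

Suppose T(x_1) = T(x_2) in ℤ/101ℤ. Then 27x_1 + 6 ≡ 27x_2 + 6 (mod 101), thus 27(x_1 − x_2) ≡ 0 (mod 101).
Since gcd(27, 101) = 1, 27 is invertible modulo 101, therefore x_1 − x_2 ≡ 0 (mod 101), i.e. x_1 = x_2.
We now compute 27⁻¹ mod 101 explicitly. Euclid's algorithm: 101 = 3·27 + 20, 27 = 1·20 + 7, 20 = 2·7 + 6, 7 = 1·6 + 1; back-substituting gives 1 = 15·27 − 4·101, so 27⁻¹ ≡ 15 (mod 101).
For any y ∈ ℤ/101ℤ, x = 15(y − 6) mod 101 satisfies T(x) = 27·15(y − 6) + 6 ≡ y (since 27·15 ≡ 1 mod 101). So every y has a preimage.
Therefore T is bijective.
Since T is bijective, we compute T⁻¹(1): solve 27x + 6 ≡ 1 (mod 101), i.e. 27x ≡ 96 (mod 101).
Multiplying by 27⁻¹ = 15 gives x ≡ 15·96 = 1440 = 14·101 + 26 ≡ 26 (mod 101).
Check: T(26) = 27·26 + 6 = 708 = 7·101 + 1 ≡ 1 (mod 101).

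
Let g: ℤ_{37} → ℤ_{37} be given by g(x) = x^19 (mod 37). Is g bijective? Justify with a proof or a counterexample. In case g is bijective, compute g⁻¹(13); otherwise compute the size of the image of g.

24

Since 37 is prime, the nonzero elements of ℤ_{37} form a cyclic group of order 36.
As gcd(19, 36) = 1, raising to the 19th power is a bijection on this group: if x_1^19 ≡ x_2^19 then (x_1x_2^{−1})^19 = 1, and the only element of order dividing gcd(19, 36) = 1 is 1, so x_1 = x_2.
With g(0) = 0 this makes g injective on all of ℤ_{37}, hence bijective (finite equal-size domain and codomain). In particular g is bijective.
Since g is bijective, we find the preimage of 13. The inverse of x ↦ x^19 on (ℤ_{37})^× is x ↦ x^19, because 19·19 = 361 = 10·36 + 1 ≡ 1 (mod 36) and x^{36} = 1 for x ≠ 0 (Fermat). So g⁻¹(13) = 13^19 mod 37.
Repeated squaring mod 37: 13^1 ≡ 13, 13^2 ≡ 13² = 169 ≡ 21, 13^4 ≡ 21² = 441 ≡ 34, 13^8 ≡ 34² = 1156 ≡ 9, 13^16 ≡ 9² = 81 ≡ 7. Since 19 = 16 + 2 + 1, 13^19 ≡ 7·21·13: 7·21 = 147 ≡ 36, then 36·13 = 468 ≡ 24. So 13^19 ≡ 24 (mod 37).
Hence g⁻¹(13) = 24.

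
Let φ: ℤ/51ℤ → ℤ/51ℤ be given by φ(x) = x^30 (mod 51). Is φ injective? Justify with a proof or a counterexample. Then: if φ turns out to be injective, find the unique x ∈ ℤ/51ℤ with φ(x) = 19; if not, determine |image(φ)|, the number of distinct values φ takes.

18

φ(7): Repeated squaring mod 51: 7^1 ≡ 7, 7^2 ≡ 7² = 49, 7^4 ≡ 49² = 2401 ≡ 4, 7^8 ≡ 4² = 16, 7^16 ≡ 16² = 256 ≡ 1. Since 30 = 16 + 8 + 4 + 2, 7^30 ≡ 1·16·4·49: 1·16 = 16, then 16·4 = 64 ≡ 13, then 13·49 = 637 ≡ 25. So 7^30 ≡ 25 (mod 51).
φ(10): Repeated squaring mod 51: 10^1 ≡ 10, 10^2 ≡ 10² = 100 ≡ 49, 10^4 ≡ 49² = 2401 ≡ 4, 10^8 ≡ 4² = 16, 10^16 ≡ 16² = 256 ≡ 1. Since 30 = 16 + 8 + 4 + 2, 10^30 ≡ 1·16·4·49: 1·16 = 16, then 16·4 = 64 ≡ 13, then 13·49 = 637 ≡ 25. So 10^30 ≡ 25 (mod 51).
So φ(7) = φ(10) = 25 while 7 ≠ 10, so φ is not injective.
Since φ is not injective, we determine |image(φ)|. Computing x^30 mod 51 for each x (by repeated squaring, reducing mod 51 at every step), the values φ(0), φ(1), …, φ(50) are: 0, 1, 13, 36, 16, 49, 9, 25, 4, 21, 25, 43, 15, 16, 19, 30, 1, 34, 18, 13, 19, 33, 49, 43, 42, 4, 4, 42, 43, 49, 33, 19, 13, 18, 34, 1, 30, 19, 16, 15, 43, 25, 21, 4, 25, 9, 49, 16, 36, 13, 1.
The distinct values are {0, 1, 4, 9, 13, 15, 16, 18, 19, 21, 25, 30, 33, 34, 36, 42, 43, 49}; there are 18 of them.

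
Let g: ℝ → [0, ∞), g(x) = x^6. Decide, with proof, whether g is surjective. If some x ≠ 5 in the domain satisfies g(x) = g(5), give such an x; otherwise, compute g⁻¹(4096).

For any y ∈ [0, ∞), x = y^{1/6} ∈ ℝ satisfies x^6 = y, so g is surjective.
For the follow-up, such an x exists: taking x = −5 ∈ ℝ gives g(−5) = 15625 = g(5) with −5 ≠ 5.

-5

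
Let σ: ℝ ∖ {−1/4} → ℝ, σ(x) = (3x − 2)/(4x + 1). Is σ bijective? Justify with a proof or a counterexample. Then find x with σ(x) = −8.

If σ(x) = 3/4, cross-multiplying gives 4(3x − 2) = 3(4x + 1), which simplifies to −8 = 3 — false.  So 3/4 has no preimage and σ is not surjective.
Therefore σ is not bijective.
Solving σ(x) = −8: cross-multiplying gives 3x − 2 = −8(4x + 1), which rearranges to 35x = −6, so x = −6/35.

-6/35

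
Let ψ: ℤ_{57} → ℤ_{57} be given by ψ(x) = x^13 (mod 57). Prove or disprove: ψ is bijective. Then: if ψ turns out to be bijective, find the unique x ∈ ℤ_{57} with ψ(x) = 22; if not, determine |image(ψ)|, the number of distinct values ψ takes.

Computing x^13 mod 57 for each x (by repeated squaring, reducing mod 57 at every step), the values ψ(0), ψ(1), …, ψ(56) are: 0, 1, 41, 33, 28, 17, 42, 7, 8, 6, 13, 11, 12, 34, 2, 48, 43, 35, 18, 19, 20, 3, 52, 47, 36, 4, 26, 27, 25, 32, 30, 31, 53, 21, 10, 5, 54, 37, 38, 39, 22, 14, 9, 55, 23, 45, 46, 44, 51, 49, 50, 15, 40, 29, 24, 16, 56.
Every element of ℤ_{57} appears exactly once in this list, so ψ is a bijection, and in particular bijective.
Since ψ is bijective, we read off the preimage of 22 from the same table: ψ(40) = 22, so ψ⁻¹(22) = 40.

40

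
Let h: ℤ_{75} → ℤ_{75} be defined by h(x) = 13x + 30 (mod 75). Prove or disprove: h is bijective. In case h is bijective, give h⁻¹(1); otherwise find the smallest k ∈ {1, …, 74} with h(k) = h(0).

Suppose h(a) = h(b) in ℤ_{75}. Then 13a + 30 ≡ 13b + 30 (mod 75), so 13(a − b) ≡ 0 (mod 75).
Since gcd(13, 75) = 1, 13 is invertible modulo 75, so a − b ≡ 0 (mod 75), i.e. a = b.
We now compute 13⁻¹ mod 75 explicitly. Euclid's algorithm: 75 = 5·13 + 10, 13 = 1·10 + 3, 10 = 3·3 + 1; back-substituting gives 1 = 52·13 − 9·75, so 13⁻¹ ≡ 52 (mod 75).
For any y ∈ ℤ_{75}, x = 52(y − 30) mod 75 satisfies h(x) = 13·52(y − 30) + 30 ≡ y (since 13·52 ≡ 1 mod 75). So every y has a preimage.
Hence h is bijective.
Since h is bijective, we compute h⁻¹(1): solve 13x + 30 ≡ 1 (mod 75), i.e. 13x ≡ 46 (mod 75).
Multiplying by 13⁻¹ = 52 gives x ≡ 52·46 = 2392 = 31·75 + 67 ≡ 67 (mod 75).
Check: h(67) = 13·67 + 30 = 901 = 12·75 + 1 ≡ 1 (mod 75).

67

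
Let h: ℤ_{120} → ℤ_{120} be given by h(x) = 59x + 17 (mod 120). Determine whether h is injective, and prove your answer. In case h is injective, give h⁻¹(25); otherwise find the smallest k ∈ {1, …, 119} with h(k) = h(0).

112

If h(a) = h(b), then 59a ≡ 59b (mod 120). Because gcd(59, 120) = 1, we may cancel 59 to get a ≡ b (mod 120).
So h is injective.
We now compute 59⁻¹ mod 120 explicitly. Euclid's algorithm: 120 = 2·59 + 2, 59 = 29·2 + 1; back-substituting gives 1 = 59·59 − 29·120, so 59⁻¹ ≡ 59 (mod 120).
Since h is injective, we compute h⁻¹(25): solve 59x + 17 ≡ 25 (mod 120), i.e. 59x ≡ 8 (mod 120).
Multiplying by 59⁻¹ = 59 gives x ≡ 59·8 = 472 = 3·120 + 112 ≡ 112 (mod 120).
Check: h(112) = 59·112 + 17 = 6625 = 55·120 + 25 ≡ 25 (mod 120).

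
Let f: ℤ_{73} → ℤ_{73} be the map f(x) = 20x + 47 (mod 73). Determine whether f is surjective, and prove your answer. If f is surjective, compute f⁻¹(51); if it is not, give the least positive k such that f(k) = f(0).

Since gcd(20, 73) = 1, 20 is invertible modulo 73. Euclid's algorithm: 73 = 3·20 + 13, 20 = 1·13 + 7, 13 = 1·7 + 6, 7 = 1·6 + 1; back-substituting gives 1 = 11·20 − 3·73, so 20⁻¹ ≡ 11 (mod 73).
For any y ∈ ℤ_{73}, x = 11(y − 47) mod 73 satisfies f(x) = 20·11(y − 47) + 47 ≡ y (since 20·11 ≡ 1 mod 73). So every y has a preimage.
Therefore f is surjective.
Since f is surjective, we find f⁻¹(51): we need 20x ≡ 51 − 47 ≡ 4 (mod 73). Using 20⁻¹ = 11: x ≡ 11·4 = 44, so x = 44.
Check: f(44) = 20·44 + 47 = 927 = 12·73 + 51 ≡ 51 (mod 73).

44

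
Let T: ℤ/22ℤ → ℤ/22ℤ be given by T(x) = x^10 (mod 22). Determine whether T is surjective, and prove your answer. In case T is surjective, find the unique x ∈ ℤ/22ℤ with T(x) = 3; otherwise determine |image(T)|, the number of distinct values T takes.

4

T(1) = 1^10 = 1.
T(3): Repeated squaring mod 22: 3^1 ≡ 3, 3^2 ≡ 3² = 9, 3^4 ≡ 9² = 81 ≡ 15, 3^8 ≡ 15² = 225 ≡ 5. Since 10 = 8 + 2, 3^10 ≡ 5·9: 5·9 = 45 ≡ 1. So 3^10 ≡ 1 (mod 22).
So T(1) = T(3) = 1 while 1 ≠ 3, so T is not injective.
A non-injective map from the 22-element set ℤ/22ℤ to itself takes at most 21 distinct values, so it cannot be surjective. Therefore T is not surjective.
Since T is not surjective, we determine |image(T)|. Computing x^10 mod 22 for each x (by repeated squaring, reducing mod 22 at every step), the values T(0), T(1), …, T(21) are: 0, 1, 12, 1, 12, 1, 12, 1, 12, 1, 12, 11, 12, 1, 12, 1, 12, 1, 12, 1, 12, 1.
The distinct values are {0, 1, 11, 12}; there are 4 of them.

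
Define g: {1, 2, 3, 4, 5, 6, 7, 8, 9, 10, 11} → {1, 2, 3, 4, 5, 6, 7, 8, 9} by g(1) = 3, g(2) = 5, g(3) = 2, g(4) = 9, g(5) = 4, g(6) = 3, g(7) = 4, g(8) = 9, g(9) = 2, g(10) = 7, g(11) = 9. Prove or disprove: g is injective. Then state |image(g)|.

6

g(1) = 3 = g(6) with 1 ≠ 6, so g is not injective.
The image of g is {2, 3, 4, 5, 7, 9}, which has 6 elements.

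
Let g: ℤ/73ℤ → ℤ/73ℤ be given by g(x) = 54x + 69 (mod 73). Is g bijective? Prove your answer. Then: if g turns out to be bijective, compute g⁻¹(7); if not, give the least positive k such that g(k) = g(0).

If g(u) = g(v), then 54u ≡ 54v (mod 73). Because gcd(54, 73) = 1, we may cancel 54 to get u ≡ v (mod 73).
We now compute 54⁻¹ mod 73 explicitly. Euclid's algorithm: 73 = 1·54 + 19, 54 = 2·19 + 16, 19 = 1·16 + 3, 16 = 5·3 + 1; back-substituting gives 1 = 23·54 − 17·73, so 54⁻¹ ≡ 23 (mod 73).
Then y ↦ 23(y − 69) is a two-sided inverse to g, so every y ∈ ℤ/73ℤ has a preimage.
Hence g is bijective.
Since g is bijective, we find g⁻¹(7): we need 54x ≡ 7 − 69 ≡ 11 (mod 73). Using 54⁻¹ = 23: x ≡ 23·11 = 253 = 3·73 + 34, so x = 34.
Check: g(34) = 54·34 + 69 = 1905 = 26·73 + 7 ≡ 7 (mod 73).

34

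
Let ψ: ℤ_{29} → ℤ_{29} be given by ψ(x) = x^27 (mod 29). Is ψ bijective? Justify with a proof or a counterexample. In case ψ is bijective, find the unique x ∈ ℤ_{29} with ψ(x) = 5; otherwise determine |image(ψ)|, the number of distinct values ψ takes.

Since 29 is prime, the nonzero elements of ℤ_{29} form a cyclic group of order 28.
As gcd(27, 28) = 1, raising to the 27th power is a bijection on this group: if s^27 ≡ t^27 then (st^{−1})^27 = 1, and the only element of order dividing gcd(27, 28) = 1 is 1, so s = t.
With ψ(0) = 0 this makes ψ injective on all of ℤ_{29}, hence bijective (finite equal-size domain and codomain). In particular ψ is bijective.
Since ψ is bijective, we find the preimage of 5. The inverse of x ↦ x^27 on (ℤ_{29})^× is x ↦ x^27, because 27·27 = 729 = 26·28 + 1 ≡ 1 (mod 28) and x^{28} = 1 for x ≠ 0 (Fermat). So ψ⁻¹(5) = 5^27 mod 29.
Repeated squaring mod 29: 5^1 ≡ 5, 5^2 ≡ 5² = 25, 5^4 ≡ 25² = 625 ≡ 16, 5^8 ≡ 16² = 256 ≡ 24, 5^16 ≡ 24² = 576 ≡ 25. Since 27 = 16 + 8 + 2 + 1, 5^27 ≡ 25·24·25·5: 25·24 = 600 ≡ 20, then 20·25 = 500 ≡ 7, then 7·5 = 35 ≡ 6. So 5^27 ≡ 6 (mod 29).
Hence ψ⁻¹(5) = 6.

6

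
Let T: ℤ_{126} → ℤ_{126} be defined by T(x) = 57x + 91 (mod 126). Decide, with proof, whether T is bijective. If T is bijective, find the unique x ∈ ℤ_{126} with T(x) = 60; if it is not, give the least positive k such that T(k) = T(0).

42

Recall: injectivity means: for all s, t in the domain, T(s) = T(t) implies s = t.
We have gcd(57, 126) = 3 > 1. Taking s = 0 and t = 42: T(0) = 91 and T(42) = 57·42 + 91 = 2485 ≡ 91 (mod 126).
So T(0) = T(42) while 0 ≠ 42, so T is not injective, hence not bijective.
Since T is not bijective, we find the least positive k with T(k) = T(0): this means 57k ≡ 0 (mod 126), i.e. 126 ∣ 57k. Since gcd(57, 126) = 3, dividing through by 3 this holds exactly when 42 ∣ 19k, and as gcd(19, 42) = 1, exactly when 42 ∣ k.
The smallest positive such k is 42.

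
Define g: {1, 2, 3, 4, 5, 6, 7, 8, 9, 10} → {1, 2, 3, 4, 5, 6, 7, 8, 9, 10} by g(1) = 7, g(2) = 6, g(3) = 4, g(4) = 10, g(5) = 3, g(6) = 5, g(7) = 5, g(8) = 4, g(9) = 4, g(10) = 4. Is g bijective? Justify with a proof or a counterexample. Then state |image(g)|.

g(6) = 5 = g(7) with 6 ≠ 7, so g is not injective, hence not bijective.
The image of g is {3, 4, 5, 6, 7, 10}, which has 6 elements.

6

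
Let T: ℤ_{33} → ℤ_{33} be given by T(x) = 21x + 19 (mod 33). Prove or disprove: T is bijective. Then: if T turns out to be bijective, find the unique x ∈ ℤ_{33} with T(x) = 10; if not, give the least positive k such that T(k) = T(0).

11

We have gcd(21, 33) = 3 > 1. Taking x_1 = 0 and x_2 = 11: T(0) = 19 and T(11) = 21·11 + 19 = 250 ≡ 19 (mod 33).
So T(0) = T(11) while 0 ≠ 11, therefore T is not injective, hence not bijective.
Since T is not bijective, we find the least positive k with T(k) = T(0): this means 21k ≡ 0 (mod 33), i.e. 33 ∣ 21k. Since gcd(21, 33) = 3, dividing through by 3 this holds exactly when 11 ∣ 7k, and as gcd(7, 11) = 1, exactly when 11 ∣ k.
The smallest positive such k is 11.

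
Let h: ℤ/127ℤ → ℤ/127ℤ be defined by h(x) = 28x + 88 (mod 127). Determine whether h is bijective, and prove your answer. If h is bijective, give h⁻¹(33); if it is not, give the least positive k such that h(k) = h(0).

57

By definition, h is injective when h(s) = h(t) forces s = t.
Suppose h(s) = h(t) in ℤ/127ℤ. Then 28s + 88 ≡ 28t + 88 (mod 127), therefore 28(s − t) ≡ 0 (mod 127).
Since gcd(28, 127) = 1, 28 is invertible modulo 127, hence s − t ≡ 0 (mod 127), i.e. s = t.
We now compute 28⁻¹ mod 127 explicitly. Euclid's algorithm: 127 = 4·28 + 15, 28 = 1·15 + 13, 15 = 1·13 + 2, 13 = 6·2 + 1; back-substituting gives 1 = 59·28 − 13·127, so 28⁻¹ ≡ 59 (mod 127).
For any y ∈ ℤ/127ℤ, x = 59(y − 88) mod 127 satisfies h(x) = 28·59(y − 88) + 88 ≡ y (since 28·59 ≡ 1 mod 127). So every y has a preimage.
Thus h is bijective.
Since h is bijective, we compute h⁻¹(33): solve 28x + 88 ≡ 33 (mod 127), i.e. 28x ≡ 72 (mod 127).
Multiplying by 28⁻¹ = 59 gives x ≡ 59·72 = 4248 = 33·127 + 57 ≡ 57 (mod 127).
Check: h(57) = 28·57 + 88 = 1684 = 13·127 + 33 ≡ 33 (mod 127).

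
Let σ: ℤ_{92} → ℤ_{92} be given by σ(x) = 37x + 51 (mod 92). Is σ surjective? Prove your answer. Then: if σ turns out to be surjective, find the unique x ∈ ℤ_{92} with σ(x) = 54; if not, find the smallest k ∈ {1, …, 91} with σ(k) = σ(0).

15

Recall: σ is surjective if every y in the codomain equals σ(x) for some x in the domain.
Since gcd(37, 92) = 1, 37 is invertible modulo 92. Euclid's algorithm: 92 = 2·37 + 18, 37 = 2·18 + 1; back-substituting gives 1 = 5·37 − 2·92, so 37⁻¹ ≡ 5 (mod 92).
For any y ∈ ℤ_{92}, x = 5(y − 51) mod 92 satisfies σ(x) = 37·5(y − 51) + 51 ≡ y (since 37·5 ≡ 1 mod 92). So every y has a preimage.
Thus σ is surjective.
Since σ is surjective, we compute σ⁻¹(54): solve 37x + 51 ≡ 54 (mod 92), i.e. 37x ≡ 3 (mod 92).
Multiplying by 37⁻¹ = 5 gives x ≡ 5·3 = 15 ≡ 15 (mod 92).
Check: σ(15) = 37·15 + 51 = 606 = 6·92 + 54 ≡ 54 (mod 92).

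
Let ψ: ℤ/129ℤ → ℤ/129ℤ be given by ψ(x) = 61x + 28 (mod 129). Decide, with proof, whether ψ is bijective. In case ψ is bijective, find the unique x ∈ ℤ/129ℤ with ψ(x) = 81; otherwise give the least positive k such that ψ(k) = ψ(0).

77

By definition, ψ is injective when ψ(s) = ψ(t) forces s = t.
Suppose ψ(s) = ψ(t) in ℤ/129ℤ. Then 61s + 28 ≡ 61t + 28 (mod 129), thus 61(s − t) ≡ 0 (mod 129).
Since gcd(61, 129) = 1, 61 is invertible modulo 129, hence s − t ≡ 0 (mod 129), i.e. s = t.
We now compute 61⁻¹ mod 129 explicitly. Euclid's algorithm: 129 = 2·61 + 7, 61 = 8·7 + 5, 7 = 1·5 + 2, 5 = 2·2 + 1; back-substituting gives 1 = 55·61 − 26·129, so 61⁻¹ ≡ 55 (mod 129).
For any y ∈ ℤ/129ℤ, x = 55(y − 28) mod 129 satisfies ψ(x) = 61·55(y − 28) + 28 ≡ y (since 61·55 ≡ 1 mod 129). So every y has a preimage.
Thus ψ is bijective.
Since ψ is bijective, we find ψ⁻¹(81): we need 61x ≡ 81 − 28 ≡ 53 (mod 129). Using 61⁻¹ = 55: x ≡ 55·53 = 2915 = 22·129 + 77, so x = 77.
Check: ψ(77) = 61·77 + 28 = 4725 = 36·129 + 81 ≡ 81 (mod 129).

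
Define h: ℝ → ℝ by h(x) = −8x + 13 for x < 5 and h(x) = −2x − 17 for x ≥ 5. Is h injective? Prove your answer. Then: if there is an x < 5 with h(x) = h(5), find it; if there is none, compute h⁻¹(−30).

Both pieces are strictly decreasing (slopes −8 and −2), so each is injective on its own interval.
The left piece maps (−∞, 5) onto (−27, ∞); the right piece maps [5, ∞) onto (−∞, −27].
These images are disjoint, so no value is attained by both pieces. Therefore h is injective.
Because the two images are disjoint, no x < 5 has h(x) = h(5), so we compute h⁻¹(−30): −30 lies in (−∞, −27], so solve −2x − 17 = −30: x = (−30 + 17)/(−2) = 13/2.

13/2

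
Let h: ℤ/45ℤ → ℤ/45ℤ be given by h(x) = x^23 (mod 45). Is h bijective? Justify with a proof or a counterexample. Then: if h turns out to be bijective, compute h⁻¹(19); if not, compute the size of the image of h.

h(0) = 0^23 = 0.
h(15): Repeated squaring mod 45: 15^1 ≡ 15, 15^2 ≡ 15² = 225 ≡ 0, 15^4 ≡ 0² = 0, 15^8 ≡ 0² = 0, 15^16 ≡ 0² = 0. Since 23 = 16 + 4 + 2 + 1, 15^23 ≡ 0·0·0·15: 0·0 = 0, then 0·0 = 0, then 0·15 = 0. So 15^23 ≡ 0 (mod 45).
So h(0) = h(15) = 0 while 0 ≠ 15, hence h is not injective, hence not bijective.
Since h is not bijective, we determine |image(h)|. Computing x^23 mod 45 for each x (by repeated squaring, reducing mod 45 at every step), the values h(0), h(1), …, h(44) are: 0, 1, 23, 27, 34, 20, 36, 13, 17, 9, 10, 41, 18, 7, 29, 0, 31, 8, 27, 19, 5, 36, 43, 2, 9, 40, 26, 18, 37, 14, 0, 16, 38, 27, 4, 35, 36, 28, 32, 9, 25, 11, 18, 22, 44.
The distinct values are {0, 1, 2, 4, 5, 7, 8, 9, 10, 11, 13, 14, 16, 17, 18, 19, 20, 22, 23, 25, 26, 27, 28, 29, 31, 32, 34, 35, 36, 37, 38, 40, 41, 43, 44}; there are 35 of them.

35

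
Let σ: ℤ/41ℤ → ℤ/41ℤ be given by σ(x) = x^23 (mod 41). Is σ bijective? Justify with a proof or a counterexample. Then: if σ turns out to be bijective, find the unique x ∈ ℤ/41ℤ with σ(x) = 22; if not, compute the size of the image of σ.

Since 41 is prime, the nonzero elements of ℤ/41ℤ form a cyclic group of order 40.
As gcd(23, 40) = 1, raising to the 23rd power is a bijection on this group: if u^23 ≡ v^23 then (uv^{−1})^23 = 1, and the only element of order dividing gcd(23, 40) = 1 is 1, so u = v.
With σ(0) = 0 this makes σ injective on all of ℤ/41ℤ, hence bijective (finite equal-size domain and codomain). In particular σ is bijective.
Since σ is bijective, we find the preimage of 22. The inverse of x ↦ x^23 on (ℤ/41ℤ)^× is x ↦ x^7, because 23·7 = 161 = 4·40 + 1 ≡ 1 (mod 40) and x^{40} = 1 for x ≠ 0 (Fermat). So σ⁻¹(22) = 22^7 mod 41.
Repeated squaring mod 41: 22^1 ≡ 22, 22^2 ≡ 22² = 484 ≡ 33, 22^4 ≡ 33² = 1089 ≡ 23. Since 7 = 4 + 2 + 1, 22^7 ≡ 23·33·22: 23·33 = 759 ≡ 21, then 21·22 = 462 ≡ 11. So 22^7 ≡ 11 (mod 41).
Hence σ⁻¹(22) = 11.

11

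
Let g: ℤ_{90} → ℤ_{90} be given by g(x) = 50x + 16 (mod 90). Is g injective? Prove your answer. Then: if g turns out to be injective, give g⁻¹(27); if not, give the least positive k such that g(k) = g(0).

9

Recall: g is injective when g(s) = g(t) forces s = t.
We have gcd(50, 90) = 10 > 1. Taking s = 0 and t = 9: g(0) = 16 and g(9) = 50·9 + 16 = 466 ≡ 16 (mod 90).
So g(0) = g(9) while 0 ≠ 9, thus g is not injective.
Since g is not injective, we find the least positive k with g(k) = g(0): this means 50k ≡ 0 (mod 90), i.e. 90 ∣ 50k. Since gcd(50, 90) = 10, dividing through by 10 this holds exactly when 9 ∣ 5k, and as gcd(5, 9) = 1, exactly when 9 ∣ k.
The smallest positive such k is 9.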